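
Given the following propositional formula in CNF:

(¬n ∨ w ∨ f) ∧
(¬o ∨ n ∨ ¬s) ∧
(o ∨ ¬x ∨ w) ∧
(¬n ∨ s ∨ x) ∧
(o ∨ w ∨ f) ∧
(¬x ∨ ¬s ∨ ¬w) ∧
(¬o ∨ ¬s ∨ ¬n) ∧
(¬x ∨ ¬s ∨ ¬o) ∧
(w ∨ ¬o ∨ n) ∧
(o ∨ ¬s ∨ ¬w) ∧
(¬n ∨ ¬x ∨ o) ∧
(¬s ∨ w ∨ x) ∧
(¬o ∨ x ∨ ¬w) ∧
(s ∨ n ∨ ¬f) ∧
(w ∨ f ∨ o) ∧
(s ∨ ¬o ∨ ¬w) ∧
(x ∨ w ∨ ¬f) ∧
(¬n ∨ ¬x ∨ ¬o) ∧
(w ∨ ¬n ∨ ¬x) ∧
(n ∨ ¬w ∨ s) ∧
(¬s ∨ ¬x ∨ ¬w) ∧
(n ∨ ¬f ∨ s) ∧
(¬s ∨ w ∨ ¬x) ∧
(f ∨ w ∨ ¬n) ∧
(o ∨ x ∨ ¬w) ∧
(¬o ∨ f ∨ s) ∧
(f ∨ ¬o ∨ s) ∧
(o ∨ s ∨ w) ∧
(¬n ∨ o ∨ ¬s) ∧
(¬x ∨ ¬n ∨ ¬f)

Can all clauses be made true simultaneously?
No

No, the formula is not satisfiable.

No assignment of truth values to the variables can make all 30 clauses true simultaneously.

The formula is UNSAT (unsatisfiable).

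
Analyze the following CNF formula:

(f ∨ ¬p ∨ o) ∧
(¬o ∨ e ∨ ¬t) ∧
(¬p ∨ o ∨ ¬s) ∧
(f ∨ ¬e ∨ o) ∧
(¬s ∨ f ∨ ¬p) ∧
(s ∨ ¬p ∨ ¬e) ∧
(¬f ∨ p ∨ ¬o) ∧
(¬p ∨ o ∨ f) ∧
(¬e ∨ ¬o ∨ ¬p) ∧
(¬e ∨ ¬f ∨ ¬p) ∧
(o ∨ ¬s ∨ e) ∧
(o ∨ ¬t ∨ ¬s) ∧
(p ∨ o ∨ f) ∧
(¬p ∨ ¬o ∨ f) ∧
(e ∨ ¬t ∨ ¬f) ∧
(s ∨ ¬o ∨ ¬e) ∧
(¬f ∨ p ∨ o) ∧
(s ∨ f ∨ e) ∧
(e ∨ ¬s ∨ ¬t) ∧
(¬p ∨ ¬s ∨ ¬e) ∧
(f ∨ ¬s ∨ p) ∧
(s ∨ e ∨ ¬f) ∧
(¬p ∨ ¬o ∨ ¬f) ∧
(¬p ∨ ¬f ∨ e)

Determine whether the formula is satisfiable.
No

No, the formula is not satisfiable.

No assignment of truth values to the variables can make all 24 clauses true simultaneously.

The formula is UNSAT (unsatisfiable).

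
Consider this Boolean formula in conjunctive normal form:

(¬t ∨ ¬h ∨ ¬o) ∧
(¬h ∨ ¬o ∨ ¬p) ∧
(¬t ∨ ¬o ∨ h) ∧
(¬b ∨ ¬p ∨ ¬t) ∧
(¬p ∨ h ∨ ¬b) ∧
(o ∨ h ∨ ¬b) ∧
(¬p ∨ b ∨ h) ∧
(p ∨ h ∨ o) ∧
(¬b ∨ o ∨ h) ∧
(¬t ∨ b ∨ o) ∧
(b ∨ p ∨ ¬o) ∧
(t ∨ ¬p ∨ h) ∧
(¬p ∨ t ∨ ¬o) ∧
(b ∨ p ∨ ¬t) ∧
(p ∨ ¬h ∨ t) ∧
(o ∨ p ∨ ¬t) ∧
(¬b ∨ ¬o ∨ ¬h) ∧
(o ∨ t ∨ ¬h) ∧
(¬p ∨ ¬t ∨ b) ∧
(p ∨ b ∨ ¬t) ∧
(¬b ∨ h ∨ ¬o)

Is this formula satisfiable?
No

No, the formula is not satisfiable.

No assignment of truth values to the variables can make all 21 clauses true simultaneously.

The formula is UNSAT (unsatisfiable).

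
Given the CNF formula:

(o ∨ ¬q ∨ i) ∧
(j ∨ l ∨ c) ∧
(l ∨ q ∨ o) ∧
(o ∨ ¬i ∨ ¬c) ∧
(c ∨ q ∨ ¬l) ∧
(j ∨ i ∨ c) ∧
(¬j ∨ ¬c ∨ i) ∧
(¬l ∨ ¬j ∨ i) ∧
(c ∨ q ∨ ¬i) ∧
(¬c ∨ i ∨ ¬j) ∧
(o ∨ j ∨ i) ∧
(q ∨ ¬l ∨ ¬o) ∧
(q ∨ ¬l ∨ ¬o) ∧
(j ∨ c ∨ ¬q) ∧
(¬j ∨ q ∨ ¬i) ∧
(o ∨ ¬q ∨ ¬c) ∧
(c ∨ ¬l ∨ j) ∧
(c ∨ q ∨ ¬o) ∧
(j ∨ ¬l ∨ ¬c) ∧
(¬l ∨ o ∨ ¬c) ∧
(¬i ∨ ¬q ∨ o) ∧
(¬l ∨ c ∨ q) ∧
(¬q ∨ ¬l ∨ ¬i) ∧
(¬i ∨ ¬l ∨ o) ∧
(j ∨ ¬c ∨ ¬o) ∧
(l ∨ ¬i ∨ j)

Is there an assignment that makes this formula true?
Yes

Yes, the formula is satisfiable.

One satisfying assignment is: c=True, l=False, i=True, o=True, j=True, q=True

Verification: With this assignment, all 26 clauses evaluate to true.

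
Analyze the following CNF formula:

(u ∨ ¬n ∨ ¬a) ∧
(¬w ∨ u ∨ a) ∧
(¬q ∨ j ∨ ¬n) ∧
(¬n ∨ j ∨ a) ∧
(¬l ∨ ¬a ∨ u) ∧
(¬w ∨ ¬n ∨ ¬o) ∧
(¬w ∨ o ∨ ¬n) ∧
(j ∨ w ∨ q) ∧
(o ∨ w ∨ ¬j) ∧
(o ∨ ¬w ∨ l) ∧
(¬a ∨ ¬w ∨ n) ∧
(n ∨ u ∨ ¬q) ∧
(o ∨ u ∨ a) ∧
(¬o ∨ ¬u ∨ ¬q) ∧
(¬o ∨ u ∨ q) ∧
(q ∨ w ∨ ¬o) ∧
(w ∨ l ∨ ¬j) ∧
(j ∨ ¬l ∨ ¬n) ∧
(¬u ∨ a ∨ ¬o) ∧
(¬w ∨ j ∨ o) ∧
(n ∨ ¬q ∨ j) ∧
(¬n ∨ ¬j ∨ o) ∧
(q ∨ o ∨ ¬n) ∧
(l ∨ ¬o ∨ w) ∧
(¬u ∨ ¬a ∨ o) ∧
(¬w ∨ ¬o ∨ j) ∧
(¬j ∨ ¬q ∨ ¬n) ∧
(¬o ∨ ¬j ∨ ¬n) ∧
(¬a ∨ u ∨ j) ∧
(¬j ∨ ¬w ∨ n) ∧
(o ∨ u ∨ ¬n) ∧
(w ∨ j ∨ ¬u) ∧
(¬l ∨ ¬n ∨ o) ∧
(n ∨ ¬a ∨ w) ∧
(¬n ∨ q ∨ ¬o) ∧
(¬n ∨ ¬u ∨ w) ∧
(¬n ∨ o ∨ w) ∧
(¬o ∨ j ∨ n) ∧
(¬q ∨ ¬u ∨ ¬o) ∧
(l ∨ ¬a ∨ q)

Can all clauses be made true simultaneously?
No

No, the formula is not satisfiable.

No assignment of truth values to the variables can make all 40 clauses true simultaneously.

The formula is UNSAT (unsatisfiable).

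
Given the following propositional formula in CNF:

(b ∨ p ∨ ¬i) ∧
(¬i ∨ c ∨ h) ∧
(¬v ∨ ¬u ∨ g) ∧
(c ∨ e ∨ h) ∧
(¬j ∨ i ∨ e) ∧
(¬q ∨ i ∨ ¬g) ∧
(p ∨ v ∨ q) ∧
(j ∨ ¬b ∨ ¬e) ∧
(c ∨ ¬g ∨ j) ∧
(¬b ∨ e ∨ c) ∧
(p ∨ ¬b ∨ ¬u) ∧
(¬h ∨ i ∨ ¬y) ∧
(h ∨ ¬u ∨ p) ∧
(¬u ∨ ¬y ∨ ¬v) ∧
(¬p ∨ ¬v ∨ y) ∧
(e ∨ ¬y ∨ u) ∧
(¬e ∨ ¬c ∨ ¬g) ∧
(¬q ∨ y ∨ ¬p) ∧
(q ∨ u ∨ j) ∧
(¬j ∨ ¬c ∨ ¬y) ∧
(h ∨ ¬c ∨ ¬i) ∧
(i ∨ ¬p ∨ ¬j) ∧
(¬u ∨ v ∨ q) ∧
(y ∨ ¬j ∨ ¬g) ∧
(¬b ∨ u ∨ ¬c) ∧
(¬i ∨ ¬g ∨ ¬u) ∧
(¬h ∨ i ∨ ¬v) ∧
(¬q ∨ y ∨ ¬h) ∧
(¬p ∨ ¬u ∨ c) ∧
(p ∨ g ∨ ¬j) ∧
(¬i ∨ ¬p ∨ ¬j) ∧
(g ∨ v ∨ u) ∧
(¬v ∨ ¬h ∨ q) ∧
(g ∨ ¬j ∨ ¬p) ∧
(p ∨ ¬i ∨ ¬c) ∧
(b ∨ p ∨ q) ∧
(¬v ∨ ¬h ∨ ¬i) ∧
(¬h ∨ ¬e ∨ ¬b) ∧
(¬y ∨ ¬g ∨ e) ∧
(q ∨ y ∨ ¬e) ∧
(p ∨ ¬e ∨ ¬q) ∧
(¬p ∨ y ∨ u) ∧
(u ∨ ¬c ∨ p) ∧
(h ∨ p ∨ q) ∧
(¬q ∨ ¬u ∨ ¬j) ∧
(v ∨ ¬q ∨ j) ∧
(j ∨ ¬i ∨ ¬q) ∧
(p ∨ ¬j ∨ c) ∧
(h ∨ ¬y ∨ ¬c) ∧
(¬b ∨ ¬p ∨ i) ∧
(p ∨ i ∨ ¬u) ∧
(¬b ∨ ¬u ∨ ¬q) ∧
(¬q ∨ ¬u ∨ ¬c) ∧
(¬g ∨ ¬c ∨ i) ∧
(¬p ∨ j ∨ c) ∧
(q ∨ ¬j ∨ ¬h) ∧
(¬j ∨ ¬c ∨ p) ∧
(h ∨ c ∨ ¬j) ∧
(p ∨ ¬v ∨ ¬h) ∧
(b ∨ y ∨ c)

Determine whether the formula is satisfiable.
No

No, the formula is not satisfiable.

No assignment of truth values to the variables can make all 60 clauses true simultaneously.

The formula is UNSAT (unsatisfiable).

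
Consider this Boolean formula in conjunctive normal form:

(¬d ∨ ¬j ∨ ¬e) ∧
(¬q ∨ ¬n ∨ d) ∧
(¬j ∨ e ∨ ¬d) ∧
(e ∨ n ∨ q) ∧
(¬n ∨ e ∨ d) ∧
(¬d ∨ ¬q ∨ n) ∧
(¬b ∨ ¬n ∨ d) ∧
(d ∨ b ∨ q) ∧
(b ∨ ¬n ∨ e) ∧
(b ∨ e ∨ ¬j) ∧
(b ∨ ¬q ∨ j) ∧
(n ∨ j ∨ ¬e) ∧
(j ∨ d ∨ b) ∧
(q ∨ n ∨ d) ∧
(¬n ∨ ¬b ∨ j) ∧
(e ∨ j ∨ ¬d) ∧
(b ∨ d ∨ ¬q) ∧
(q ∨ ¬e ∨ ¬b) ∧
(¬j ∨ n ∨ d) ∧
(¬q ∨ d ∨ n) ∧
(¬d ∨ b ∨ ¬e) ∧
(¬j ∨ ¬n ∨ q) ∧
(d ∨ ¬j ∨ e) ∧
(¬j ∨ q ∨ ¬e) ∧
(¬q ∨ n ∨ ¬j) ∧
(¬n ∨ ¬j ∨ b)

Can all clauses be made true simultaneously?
No

No, the formula is not satisfiable.

No assignment of truth values to the variables can make all 26 clauses true simultaneously.

The formula is UNSAT (unsatisfiable).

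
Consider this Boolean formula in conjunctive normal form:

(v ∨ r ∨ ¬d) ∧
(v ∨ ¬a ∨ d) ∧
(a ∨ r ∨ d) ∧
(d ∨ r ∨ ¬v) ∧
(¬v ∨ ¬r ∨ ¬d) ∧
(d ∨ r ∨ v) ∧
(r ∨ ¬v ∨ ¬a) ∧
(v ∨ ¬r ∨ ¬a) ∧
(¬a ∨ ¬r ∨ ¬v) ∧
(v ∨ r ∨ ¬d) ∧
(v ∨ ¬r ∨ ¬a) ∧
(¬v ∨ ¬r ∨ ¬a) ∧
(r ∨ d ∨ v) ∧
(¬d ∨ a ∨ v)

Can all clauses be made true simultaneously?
Yes

Yes, the formula is satisfiable.

One satisfying assignment is: a=False, v=True, d=True, r=False

Verification: With this assignment, all 14 clauses evaluate to true.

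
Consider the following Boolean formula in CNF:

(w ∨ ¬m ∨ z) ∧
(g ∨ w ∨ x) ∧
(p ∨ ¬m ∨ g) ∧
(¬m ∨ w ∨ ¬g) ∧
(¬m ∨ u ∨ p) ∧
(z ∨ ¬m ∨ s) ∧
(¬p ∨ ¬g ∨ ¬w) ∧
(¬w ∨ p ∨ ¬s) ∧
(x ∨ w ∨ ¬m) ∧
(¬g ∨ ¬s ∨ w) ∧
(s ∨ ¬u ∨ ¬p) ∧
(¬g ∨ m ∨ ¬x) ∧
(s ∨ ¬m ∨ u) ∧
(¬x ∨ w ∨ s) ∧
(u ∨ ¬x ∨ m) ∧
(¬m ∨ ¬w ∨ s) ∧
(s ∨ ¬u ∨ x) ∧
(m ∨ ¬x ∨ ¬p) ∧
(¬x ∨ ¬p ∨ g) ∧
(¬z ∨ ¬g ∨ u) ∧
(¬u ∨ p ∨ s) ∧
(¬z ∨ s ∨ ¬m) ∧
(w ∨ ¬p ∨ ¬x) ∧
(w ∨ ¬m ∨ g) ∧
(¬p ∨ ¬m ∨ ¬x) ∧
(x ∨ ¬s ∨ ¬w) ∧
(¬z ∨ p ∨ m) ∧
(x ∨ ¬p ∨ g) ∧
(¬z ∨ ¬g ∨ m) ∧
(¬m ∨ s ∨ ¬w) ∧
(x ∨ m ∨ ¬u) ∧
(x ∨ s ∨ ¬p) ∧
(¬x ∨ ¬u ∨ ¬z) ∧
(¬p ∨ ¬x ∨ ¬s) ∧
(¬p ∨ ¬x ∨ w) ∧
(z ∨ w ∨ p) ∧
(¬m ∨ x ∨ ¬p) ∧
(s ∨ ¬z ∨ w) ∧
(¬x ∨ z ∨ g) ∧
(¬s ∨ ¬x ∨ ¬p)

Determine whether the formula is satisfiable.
Yes

Yes, the formula is satisfiable.

One satisfying assignment is: g=False, s=False, u=False, p=False, m=False, z=False, w=True, x=False

Verification: With this assignment, all 40 clauses evaluate to true.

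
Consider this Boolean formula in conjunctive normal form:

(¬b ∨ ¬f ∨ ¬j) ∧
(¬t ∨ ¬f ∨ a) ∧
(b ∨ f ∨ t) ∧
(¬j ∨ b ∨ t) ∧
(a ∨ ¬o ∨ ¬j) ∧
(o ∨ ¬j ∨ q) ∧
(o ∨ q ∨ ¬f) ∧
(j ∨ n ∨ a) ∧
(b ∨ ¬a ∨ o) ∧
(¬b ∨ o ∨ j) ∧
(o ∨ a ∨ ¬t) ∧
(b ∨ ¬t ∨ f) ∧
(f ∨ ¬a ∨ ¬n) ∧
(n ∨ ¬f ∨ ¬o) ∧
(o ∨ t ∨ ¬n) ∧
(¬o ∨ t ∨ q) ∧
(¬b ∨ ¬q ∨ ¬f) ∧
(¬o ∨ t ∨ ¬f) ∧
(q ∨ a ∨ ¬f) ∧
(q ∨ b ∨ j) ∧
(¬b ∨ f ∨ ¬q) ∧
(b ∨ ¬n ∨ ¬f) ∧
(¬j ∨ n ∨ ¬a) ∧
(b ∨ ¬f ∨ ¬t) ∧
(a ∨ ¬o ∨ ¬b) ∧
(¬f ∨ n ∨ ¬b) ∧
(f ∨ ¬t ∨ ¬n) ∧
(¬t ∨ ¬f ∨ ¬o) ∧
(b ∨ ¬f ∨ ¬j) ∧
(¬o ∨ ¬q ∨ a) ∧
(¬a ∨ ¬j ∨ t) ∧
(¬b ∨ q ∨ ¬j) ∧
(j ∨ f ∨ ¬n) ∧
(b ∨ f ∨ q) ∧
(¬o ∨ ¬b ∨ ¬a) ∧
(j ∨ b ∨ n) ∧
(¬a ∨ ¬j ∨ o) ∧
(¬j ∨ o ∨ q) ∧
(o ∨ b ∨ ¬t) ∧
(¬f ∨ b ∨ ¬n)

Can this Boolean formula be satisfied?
No

No, the formula is not satisfiable.

No assignment of truth values to the variables can make all 40 clauses true simultaneously.

The formula is UNSAT (unsatisfiable).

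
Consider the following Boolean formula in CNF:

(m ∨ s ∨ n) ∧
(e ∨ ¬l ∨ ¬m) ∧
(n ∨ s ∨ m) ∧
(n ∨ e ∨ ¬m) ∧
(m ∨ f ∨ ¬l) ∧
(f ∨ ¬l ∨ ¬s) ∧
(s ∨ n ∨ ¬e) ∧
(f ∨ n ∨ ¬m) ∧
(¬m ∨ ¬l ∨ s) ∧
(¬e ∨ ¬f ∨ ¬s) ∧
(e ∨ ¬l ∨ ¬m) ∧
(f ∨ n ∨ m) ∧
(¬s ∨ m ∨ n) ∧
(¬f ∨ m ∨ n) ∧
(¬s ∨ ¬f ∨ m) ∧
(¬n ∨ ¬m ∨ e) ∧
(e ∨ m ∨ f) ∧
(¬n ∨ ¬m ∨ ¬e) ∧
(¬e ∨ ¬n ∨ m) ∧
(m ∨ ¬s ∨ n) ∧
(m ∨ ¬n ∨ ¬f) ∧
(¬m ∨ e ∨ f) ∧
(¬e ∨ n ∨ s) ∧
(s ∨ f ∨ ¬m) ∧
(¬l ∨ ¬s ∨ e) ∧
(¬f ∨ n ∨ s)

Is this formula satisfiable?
No

No, the formula is not satisfiable.

No assignment of truth values to the variables can make all 26 clauses true simultaneously.

The formula is UNSAT (unsatisfiable).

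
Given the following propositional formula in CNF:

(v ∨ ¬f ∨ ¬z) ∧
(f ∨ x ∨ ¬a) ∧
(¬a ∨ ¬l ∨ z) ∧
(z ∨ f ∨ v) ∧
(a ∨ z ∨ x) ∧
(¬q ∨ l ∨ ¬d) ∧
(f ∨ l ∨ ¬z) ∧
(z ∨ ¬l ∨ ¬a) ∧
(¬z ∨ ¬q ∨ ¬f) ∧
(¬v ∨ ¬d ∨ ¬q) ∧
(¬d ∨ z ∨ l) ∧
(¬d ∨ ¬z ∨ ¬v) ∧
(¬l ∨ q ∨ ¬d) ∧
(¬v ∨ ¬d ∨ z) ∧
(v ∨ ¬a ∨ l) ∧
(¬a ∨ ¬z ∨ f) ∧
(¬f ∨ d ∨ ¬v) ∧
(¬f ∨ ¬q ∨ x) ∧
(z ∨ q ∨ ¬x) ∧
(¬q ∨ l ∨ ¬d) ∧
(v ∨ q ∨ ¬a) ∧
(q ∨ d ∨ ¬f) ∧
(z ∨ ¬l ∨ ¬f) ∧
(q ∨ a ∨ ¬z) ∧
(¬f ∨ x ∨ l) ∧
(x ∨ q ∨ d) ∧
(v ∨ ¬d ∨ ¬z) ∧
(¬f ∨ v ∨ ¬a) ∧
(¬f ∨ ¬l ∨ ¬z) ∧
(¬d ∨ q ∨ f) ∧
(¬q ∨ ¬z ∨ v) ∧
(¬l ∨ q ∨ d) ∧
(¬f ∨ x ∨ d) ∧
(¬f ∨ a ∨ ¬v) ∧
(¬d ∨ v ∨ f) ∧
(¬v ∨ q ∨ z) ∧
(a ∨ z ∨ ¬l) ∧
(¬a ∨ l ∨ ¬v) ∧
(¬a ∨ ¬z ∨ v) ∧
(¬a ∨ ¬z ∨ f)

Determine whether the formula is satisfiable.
Yes

Yes, the formula is satisfiable.

One satisfying assignment is: q=True, v=False, x=True, a=False, f=True, d=False, z=False, l=False

Verification: With this assignment, all 40 clauses evaluate to true.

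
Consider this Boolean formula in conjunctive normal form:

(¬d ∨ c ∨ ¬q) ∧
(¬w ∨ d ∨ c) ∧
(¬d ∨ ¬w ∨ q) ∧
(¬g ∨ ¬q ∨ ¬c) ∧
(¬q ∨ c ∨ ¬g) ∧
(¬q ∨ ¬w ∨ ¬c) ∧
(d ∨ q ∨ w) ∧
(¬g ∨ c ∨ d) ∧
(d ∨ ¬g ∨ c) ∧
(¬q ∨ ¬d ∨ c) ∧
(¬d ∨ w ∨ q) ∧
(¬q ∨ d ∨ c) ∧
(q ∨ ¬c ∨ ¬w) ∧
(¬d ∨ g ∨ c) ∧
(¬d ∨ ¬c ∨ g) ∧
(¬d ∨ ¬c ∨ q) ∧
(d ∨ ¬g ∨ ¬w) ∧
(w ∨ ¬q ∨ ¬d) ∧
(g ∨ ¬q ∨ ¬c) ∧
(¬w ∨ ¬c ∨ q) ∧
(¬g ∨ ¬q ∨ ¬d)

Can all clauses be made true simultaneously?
No

No, the formula is not satisfiable.

No assignment of truth values to the variables can make all 21 clauses true simultaneously.

The formula is UNSAT (unsatisfiable).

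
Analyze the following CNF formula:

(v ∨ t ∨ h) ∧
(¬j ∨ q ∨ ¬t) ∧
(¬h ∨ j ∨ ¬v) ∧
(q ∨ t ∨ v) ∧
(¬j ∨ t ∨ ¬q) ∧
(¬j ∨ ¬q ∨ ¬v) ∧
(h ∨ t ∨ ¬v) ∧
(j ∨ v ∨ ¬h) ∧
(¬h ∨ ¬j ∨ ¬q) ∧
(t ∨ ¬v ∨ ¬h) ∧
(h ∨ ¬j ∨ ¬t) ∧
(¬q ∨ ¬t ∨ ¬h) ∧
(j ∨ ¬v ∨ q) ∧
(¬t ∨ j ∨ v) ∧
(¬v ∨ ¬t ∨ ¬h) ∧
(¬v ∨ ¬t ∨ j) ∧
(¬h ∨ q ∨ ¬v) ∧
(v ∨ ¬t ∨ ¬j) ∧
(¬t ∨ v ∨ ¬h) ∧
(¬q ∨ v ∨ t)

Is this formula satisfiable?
No

No, the formula is not satisfiable.

No assignment of truth values to the variables can make all 20 clauses true simultaneously.

The formula is UNSAT (unsatisfiable).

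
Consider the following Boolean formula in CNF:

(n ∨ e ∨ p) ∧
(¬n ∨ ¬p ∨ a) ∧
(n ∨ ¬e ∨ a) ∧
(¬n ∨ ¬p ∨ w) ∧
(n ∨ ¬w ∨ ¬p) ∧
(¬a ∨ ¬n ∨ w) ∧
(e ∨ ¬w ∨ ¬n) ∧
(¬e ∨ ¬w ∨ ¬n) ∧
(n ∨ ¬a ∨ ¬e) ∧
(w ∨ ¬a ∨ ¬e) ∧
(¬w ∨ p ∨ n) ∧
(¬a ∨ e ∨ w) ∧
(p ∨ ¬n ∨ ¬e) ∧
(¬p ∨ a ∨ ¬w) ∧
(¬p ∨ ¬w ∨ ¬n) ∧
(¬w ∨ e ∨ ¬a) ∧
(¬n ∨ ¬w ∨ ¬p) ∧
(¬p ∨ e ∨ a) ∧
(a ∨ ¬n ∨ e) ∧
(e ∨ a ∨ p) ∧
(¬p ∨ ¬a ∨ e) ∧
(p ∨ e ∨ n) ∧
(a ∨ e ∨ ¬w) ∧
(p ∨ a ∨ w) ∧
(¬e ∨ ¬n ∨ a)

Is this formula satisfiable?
No

No, the formula is not satisfiable.

No assignment of truth values to the variables can make all 25 clauses true simultaneously.

The formula is UNSAT (unsatisfiable).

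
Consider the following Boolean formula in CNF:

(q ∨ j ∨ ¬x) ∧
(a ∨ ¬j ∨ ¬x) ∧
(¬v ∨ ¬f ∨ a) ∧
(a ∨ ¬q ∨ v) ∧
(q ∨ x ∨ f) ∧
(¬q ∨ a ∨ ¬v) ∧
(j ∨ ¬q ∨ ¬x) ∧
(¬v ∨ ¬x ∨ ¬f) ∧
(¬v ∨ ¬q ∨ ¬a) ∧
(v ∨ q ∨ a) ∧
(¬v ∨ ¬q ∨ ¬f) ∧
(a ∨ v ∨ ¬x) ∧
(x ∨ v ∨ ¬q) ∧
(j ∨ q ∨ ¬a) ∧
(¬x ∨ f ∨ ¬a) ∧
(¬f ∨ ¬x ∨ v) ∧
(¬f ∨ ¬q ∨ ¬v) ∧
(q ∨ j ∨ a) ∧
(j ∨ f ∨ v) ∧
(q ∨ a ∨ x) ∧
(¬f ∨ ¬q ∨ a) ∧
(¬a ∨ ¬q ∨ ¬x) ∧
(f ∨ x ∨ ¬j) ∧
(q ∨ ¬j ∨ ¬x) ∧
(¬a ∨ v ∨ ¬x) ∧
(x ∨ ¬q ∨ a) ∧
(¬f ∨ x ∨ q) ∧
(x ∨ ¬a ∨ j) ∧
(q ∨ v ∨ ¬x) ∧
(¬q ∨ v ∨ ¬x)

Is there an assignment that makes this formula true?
No

No, the formula is not satisfiable.

No assignment of truth values to the variables can make all 30 clauses true simultaneously.

The formula is UNSAT (unsatisfiable).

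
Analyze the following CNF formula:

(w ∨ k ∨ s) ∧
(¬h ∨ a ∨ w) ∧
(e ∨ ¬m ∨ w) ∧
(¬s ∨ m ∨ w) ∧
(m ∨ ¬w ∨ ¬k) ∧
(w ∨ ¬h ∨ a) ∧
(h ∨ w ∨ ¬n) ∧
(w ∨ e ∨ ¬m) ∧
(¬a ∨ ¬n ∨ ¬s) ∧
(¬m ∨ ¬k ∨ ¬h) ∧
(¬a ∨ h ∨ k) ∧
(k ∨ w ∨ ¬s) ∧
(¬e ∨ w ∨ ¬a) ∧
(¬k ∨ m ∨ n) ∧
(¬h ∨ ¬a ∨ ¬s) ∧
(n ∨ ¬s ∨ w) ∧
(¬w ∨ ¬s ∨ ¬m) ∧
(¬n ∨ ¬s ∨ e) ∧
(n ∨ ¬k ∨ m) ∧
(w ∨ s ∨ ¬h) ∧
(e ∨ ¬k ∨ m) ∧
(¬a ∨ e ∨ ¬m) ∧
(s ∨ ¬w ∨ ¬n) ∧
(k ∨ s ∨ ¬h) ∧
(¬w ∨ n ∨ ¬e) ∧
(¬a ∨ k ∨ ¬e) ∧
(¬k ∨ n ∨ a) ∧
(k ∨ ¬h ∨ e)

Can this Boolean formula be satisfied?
Yes

Yes, the formula is satisfiable.

One satisfying assignment is: n=False, a=False, s=False, m=False, w=True, h=False, k=False, e=False

Verification: With this assignment, all 28 clauses evaluate to true.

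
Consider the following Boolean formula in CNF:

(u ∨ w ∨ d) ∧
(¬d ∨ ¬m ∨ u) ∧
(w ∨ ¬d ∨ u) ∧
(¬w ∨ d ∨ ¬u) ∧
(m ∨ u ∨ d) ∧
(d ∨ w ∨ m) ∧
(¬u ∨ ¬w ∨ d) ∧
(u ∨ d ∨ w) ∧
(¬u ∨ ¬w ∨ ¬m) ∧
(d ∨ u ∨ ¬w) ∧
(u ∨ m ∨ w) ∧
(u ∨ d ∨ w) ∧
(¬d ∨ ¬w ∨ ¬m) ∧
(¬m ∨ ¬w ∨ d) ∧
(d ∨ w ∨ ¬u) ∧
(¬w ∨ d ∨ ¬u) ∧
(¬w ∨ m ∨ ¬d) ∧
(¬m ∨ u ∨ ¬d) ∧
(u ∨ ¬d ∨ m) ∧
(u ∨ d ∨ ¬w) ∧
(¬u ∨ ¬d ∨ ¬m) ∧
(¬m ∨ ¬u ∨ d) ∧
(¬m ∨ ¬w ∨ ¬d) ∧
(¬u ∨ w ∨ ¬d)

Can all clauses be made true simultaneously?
No

No, the formula is not satisfiable.

No assignment of truth values to the variables can make all 24 clauses true simultaneously.

The formula is UNSAT (unsatisfiable).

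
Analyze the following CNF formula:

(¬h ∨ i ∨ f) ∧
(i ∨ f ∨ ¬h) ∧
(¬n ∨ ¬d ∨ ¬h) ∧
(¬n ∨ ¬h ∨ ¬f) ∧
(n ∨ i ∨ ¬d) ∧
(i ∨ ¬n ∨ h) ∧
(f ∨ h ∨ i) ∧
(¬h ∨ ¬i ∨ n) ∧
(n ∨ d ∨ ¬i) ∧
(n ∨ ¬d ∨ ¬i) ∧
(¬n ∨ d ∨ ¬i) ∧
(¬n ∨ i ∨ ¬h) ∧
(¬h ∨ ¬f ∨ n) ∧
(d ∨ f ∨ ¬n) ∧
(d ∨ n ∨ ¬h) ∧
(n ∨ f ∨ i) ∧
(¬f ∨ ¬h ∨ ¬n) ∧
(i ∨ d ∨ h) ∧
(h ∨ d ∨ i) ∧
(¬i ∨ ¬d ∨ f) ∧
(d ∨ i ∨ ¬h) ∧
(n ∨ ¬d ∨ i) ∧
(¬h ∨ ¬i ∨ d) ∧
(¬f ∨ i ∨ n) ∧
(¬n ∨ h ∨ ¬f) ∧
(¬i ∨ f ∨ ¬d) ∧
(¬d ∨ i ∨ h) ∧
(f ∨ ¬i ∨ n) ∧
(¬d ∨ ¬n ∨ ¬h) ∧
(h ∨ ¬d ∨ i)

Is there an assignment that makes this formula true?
No

No, the formula is not satisfiable.

No assignment of truth values to the variables can make all 30 clauses true simultaneously.

The formula is UNSAT (unsatisfiable).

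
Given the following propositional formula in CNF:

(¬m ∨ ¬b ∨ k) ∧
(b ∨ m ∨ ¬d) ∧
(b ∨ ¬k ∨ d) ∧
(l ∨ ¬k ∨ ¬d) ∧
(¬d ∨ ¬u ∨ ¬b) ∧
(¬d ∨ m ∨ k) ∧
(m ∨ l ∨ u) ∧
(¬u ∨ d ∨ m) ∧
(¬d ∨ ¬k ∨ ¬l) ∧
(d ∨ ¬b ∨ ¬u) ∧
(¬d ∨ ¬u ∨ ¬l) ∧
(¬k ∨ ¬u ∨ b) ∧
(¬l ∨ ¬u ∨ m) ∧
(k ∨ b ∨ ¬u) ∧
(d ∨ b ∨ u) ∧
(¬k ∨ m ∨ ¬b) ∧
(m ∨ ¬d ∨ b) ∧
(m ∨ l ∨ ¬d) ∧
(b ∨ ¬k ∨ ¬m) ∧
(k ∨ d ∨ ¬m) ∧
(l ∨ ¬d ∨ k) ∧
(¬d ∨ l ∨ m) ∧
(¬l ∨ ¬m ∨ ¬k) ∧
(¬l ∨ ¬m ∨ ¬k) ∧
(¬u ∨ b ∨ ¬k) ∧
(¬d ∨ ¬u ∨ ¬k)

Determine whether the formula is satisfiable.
Yes

Yes, the formula is satisfiable.

One satisfying assignment is: d=False, l=False, b=True, k=True, u=False, m=True

Verification: With this assignment, all 26 clauses evaluate to true.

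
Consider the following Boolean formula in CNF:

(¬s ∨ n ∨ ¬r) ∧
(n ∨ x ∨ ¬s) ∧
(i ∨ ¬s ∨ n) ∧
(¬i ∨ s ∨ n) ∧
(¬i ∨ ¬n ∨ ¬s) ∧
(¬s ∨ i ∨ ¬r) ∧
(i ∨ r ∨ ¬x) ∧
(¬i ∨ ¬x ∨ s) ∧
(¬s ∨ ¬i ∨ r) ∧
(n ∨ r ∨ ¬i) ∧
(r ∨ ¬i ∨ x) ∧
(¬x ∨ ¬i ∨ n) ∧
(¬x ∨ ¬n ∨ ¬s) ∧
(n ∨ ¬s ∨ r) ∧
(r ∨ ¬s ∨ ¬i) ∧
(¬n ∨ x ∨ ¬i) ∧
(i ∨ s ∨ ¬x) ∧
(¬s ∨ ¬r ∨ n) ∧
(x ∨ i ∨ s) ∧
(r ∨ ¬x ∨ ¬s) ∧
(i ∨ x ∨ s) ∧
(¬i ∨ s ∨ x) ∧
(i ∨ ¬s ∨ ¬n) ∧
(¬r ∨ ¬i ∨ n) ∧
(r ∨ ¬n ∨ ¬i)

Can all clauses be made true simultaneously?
No

No, the formula is not satisfiable.

No assignment of truth values to the variables can make all 25 clauses true simultaneously.

The formula is UNSAT (unsatisfiable).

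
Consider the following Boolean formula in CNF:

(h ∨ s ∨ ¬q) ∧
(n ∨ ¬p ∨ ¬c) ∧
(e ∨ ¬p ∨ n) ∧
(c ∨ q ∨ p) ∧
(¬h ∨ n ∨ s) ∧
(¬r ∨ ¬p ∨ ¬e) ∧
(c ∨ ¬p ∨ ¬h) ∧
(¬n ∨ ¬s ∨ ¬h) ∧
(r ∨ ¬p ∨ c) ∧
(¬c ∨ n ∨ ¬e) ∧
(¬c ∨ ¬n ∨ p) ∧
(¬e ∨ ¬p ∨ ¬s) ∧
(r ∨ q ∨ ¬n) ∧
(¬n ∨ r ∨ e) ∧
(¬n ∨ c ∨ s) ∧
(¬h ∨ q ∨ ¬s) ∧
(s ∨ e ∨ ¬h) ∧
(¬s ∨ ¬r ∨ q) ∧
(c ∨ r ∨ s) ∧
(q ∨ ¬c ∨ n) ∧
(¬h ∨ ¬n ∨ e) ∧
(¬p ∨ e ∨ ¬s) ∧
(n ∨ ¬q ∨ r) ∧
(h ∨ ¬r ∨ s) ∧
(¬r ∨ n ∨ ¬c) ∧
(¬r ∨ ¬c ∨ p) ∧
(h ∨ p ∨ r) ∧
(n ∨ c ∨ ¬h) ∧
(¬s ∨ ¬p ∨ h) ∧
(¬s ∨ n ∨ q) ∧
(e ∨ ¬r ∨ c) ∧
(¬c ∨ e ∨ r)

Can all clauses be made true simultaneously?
Yes

Yes, the formula is satisfiable.

One satisfying assignment is: c=False, r=True, h=False, n=False, s=True, p=False, q=True, e=True

Verification: With this assignment, all 32 clauses evaluate to true.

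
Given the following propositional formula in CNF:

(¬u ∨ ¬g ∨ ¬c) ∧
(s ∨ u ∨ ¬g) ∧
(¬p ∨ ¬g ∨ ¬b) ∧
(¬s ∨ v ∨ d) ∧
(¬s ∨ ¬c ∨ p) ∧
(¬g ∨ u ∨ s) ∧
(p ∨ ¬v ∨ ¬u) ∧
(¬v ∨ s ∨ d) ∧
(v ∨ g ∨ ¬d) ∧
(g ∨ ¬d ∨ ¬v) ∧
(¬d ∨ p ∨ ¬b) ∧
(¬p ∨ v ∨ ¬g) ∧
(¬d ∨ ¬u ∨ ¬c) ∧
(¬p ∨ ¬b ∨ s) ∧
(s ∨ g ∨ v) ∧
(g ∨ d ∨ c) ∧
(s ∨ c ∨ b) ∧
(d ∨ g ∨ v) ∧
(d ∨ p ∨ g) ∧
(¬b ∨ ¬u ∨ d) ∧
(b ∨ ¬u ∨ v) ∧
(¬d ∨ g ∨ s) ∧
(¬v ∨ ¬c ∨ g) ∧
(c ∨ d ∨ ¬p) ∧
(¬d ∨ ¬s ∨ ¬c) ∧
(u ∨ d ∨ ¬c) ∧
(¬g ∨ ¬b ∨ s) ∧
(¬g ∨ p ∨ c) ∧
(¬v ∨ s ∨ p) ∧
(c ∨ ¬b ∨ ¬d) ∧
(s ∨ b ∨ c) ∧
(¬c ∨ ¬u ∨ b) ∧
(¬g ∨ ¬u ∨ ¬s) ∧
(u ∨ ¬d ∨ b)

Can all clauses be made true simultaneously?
No

No, the formula is not satisfiable.

No assignment of truth values to the variables can make all 34 clauses true simultaneously.

The formula is UNSAT (unsatisfiable).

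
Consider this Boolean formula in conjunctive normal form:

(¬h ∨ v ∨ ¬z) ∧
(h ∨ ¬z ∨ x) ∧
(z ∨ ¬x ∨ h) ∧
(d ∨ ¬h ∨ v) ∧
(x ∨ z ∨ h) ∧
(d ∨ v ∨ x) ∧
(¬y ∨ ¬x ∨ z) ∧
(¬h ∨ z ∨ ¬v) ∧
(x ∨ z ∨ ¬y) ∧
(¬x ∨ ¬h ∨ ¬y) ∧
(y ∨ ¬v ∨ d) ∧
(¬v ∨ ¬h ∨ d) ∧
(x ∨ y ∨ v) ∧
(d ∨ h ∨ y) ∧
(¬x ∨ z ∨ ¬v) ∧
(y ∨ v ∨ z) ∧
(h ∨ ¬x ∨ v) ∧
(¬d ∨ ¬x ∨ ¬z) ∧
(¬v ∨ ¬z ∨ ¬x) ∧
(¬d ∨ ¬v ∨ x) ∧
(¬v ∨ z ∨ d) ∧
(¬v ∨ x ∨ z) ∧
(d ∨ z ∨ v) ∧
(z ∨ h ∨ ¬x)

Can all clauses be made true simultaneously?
No

No, the formula is not satisfiable.

No assignment of truth values to the variables can make all 24 clauses true simultaneously.

The formula is UNSAT (unsatisfiable).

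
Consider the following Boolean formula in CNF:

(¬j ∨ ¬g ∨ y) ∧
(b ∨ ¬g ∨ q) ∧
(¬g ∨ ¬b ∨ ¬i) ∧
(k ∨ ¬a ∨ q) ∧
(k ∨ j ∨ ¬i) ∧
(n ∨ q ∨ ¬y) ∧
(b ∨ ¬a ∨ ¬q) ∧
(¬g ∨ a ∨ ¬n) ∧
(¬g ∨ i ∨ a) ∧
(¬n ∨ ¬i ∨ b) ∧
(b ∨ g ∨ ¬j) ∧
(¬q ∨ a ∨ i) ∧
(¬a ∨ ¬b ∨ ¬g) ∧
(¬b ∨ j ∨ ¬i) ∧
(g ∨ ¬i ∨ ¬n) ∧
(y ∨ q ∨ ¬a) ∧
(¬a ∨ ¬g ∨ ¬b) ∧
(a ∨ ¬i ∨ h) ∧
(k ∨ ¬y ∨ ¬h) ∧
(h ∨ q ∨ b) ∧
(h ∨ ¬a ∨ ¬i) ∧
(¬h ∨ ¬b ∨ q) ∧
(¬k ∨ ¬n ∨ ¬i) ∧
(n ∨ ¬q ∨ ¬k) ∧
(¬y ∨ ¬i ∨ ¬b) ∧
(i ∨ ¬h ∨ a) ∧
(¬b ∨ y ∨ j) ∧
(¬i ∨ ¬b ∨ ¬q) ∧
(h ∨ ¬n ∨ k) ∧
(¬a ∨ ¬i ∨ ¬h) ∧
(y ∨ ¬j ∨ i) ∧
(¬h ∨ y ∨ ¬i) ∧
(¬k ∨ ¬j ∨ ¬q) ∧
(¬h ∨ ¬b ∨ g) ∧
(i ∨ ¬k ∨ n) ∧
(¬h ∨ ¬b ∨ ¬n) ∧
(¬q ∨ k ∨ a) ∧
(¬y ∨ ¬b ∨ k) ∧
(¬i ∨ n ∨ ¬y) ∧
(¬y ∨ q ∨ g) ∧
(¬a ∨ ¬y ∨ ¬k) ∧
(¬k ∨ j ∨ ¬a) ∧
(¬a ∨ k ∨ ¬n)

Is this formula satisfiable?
No

No, the formula is not satisfiable.

No assignment of truth values to the variables can make all 43 clauses true simultaneously.

The formula is UNSAT (unsatisfiable).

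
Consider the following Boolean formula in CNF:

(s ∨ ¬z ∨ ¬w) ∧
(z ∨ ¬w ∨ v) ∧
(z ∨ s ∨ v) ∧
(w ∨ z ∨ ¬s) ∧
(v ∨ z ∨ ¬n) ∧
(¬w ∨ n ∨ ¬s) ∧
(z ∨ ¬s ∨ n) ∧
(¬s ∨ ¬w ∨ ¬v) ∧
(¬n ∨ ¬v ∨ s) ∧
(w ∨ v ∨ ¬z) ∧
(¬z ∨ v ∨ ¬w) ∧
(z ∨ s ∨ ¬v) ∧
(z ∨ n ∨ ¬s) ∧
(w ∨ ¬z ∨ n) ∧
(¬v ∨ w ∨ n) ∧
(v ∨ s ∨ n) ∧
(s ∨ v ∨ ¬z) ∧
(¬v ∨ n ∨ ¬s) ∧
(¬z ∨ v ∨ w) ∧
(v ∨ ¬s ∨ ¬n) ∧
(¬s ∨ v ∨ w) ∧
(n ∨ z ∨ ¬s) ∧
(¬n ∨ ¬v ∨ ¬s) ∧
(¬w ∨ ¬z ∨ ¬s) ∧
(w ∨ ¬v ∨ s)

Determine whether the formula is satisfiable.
No

No, the formula is not satisfiable.

No assignment of truth values to the variables can make all 25 clauses true simultaneously.

The formula is UNSAT (unsatisfiable).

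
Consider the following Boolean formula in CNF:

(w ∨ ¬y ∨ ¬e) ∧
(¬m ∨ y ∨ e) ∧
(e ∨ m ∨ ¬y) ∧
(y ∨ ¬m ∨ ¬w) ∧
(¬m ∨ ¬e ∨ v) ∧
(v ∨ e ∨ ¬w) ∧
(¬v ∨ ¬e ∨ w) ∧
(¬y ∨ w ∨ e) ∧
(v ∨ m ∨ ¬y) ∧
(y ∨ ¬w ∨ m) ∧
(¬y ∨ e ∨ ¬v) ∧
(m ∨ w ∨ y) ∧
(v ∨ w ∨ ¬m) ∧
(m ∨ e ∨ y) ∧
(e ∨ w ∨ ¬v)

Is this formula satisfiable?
Yes

Yes, the formula is satisfiable.

One satisfying assignment is: v=True, m=False, e=True, y=True, w=True

Verification: With this assignment, all 15 clauses evaluate to true.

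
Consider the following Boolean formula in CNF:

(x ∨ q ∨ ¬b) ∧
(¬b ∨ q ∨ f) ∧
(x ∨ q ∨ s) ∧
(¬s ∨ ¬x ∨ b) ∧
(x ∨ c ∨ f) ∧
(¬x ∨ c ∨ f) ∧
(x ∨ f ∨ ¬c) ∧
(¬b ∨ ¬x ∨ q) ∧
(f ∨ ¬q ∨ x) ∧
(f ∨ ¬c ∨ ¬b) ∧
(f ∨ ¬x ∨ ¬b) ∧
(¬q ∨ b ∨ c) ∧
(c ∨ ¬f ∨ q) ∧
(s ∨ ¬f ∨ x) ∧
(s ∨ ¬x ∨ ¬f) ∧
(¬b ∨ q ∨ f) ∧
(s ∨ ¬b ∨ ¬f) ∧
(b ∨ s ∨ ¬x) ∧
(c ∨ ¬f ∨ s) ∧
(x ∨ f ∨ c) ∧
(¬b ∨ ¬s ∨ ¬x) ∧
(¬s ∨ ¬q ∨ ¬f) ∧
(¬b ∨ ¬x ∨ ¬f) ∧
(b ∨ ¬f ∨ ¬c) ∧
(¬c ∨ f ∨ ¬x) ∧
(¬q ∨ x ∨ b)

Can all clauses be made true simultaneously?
No

No, the formula is not satisfiable.

No assignment of truth values to the variables can make all 26 clauses true simultaneously.

The formula is UNSAT (unsatisfiable).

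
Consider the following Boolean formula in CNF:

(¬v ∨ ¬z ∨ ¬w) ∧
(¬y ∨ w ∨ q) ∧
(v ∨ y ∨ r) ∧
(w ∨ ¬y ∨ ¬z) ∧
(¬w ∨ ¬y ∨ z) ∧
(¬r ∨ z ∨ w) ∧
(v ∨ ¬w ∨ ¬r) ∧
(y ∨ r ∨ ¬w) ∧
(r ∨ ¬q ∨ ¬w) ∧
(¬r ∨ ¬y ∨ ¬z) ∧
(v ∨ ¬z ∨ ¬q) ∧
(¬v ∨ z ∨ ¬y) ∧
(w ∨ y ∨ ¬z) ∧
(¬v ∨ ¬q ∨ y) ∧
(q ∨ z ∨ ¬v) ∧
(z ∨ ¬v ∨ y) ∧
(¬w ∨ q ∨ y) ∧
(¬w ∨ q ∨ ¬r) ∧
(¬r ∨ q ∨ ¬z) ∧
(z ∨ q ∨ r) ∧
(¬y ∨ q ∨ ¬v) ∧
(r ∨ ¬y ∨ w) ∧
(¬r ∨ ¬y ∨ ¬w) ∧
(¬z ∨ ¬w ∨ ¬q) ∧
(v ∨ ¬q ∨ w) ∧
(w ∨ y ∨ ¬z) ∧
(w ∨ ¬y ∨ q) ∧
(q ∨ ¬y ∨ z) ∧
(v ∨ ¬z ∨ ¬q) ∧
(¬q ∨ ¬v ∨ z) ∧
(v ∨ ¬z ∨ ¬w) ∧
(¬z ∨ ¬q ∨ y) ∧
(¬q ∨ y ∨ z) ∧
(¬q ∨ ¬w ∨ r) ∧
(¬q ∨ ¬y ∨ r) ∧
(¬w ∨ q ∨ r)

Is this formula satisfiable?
No

No, the formula is not satisfiable.

No assignment of truth values to the variables can make all 36 clauses true simultaneously.

The formula is UNSAT (unsatisfiable).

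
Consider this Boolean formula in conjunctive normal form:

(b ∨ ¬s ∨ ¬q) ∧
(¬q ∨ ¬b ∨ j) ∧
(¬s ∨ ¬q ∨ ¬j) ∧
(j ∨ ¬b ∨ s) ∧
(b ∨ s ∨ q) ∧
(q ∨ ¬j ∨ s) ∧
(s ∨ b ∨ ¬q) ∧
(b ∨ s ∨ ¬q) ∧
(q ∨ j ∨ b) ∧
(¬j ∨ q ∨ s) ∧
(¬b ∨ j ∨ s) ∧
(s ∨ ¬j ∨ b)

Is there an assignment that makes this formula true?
Yes

Yes, the formula is satisfiable.

One satisfying assignment is: s=True, q=False, j=False, b=True

Verification: With this assignment, all 12 clauses evaluate to true.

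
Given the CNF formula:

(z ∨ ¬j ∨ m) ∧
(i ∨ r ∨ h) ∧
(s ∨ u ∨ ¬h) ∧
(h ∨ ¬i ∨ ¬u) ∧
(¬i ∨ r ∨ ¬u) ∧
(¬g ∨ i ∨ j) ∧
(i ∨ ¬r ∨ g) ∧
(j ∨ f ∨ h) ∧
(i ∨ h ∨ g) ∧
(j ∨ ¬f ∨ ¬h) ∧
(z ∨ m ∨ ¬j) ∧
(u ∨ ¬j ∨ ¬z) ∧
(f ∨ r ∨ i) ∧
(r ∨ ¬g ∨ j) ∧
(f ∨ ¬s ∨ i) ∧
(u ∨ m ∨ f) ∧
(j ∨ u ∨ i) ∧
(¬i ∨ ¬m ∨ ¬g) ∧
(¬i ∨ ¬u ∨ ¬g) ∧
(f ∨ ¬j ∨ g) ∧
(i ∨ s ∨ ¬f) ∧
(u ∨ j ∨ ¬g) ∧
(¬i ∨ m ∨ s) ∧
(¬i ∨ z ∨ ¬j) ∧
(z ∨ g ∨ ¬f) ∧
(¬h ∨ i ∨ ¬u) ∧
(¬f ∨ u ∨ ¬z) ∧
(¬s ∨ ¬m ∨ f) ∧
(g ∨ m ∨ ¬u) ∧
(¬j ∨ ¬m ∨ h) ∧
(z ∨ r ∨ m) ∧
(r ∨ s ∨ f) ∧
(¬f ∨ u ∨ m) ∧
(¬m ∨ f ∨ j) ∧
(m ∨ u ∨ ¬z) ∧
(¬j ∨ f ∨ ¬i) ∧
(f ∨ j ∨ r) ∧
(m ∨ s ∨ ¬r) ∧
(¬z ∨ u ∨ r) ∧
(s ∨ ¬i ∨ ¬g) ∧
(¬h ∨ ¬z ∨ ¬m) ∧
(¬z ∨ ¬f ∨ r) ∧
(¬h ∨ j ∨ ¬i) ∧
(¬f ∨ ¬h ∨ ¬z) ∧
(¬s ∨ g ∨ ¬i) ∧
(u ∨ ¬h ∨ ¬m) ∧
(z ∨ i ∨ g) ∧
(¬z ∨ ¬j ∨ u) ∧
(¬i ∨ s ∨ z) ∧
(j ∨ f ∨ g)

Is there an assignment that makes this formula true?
Yes

Yes, the formula is satisfiable.

One satisfying assignment is: s=True, r=True, u=True, g=True, i=False, f=True, j=True, h=False, z=True, m=False

Verification: With this assignment, all 50 clauses evaluate to true.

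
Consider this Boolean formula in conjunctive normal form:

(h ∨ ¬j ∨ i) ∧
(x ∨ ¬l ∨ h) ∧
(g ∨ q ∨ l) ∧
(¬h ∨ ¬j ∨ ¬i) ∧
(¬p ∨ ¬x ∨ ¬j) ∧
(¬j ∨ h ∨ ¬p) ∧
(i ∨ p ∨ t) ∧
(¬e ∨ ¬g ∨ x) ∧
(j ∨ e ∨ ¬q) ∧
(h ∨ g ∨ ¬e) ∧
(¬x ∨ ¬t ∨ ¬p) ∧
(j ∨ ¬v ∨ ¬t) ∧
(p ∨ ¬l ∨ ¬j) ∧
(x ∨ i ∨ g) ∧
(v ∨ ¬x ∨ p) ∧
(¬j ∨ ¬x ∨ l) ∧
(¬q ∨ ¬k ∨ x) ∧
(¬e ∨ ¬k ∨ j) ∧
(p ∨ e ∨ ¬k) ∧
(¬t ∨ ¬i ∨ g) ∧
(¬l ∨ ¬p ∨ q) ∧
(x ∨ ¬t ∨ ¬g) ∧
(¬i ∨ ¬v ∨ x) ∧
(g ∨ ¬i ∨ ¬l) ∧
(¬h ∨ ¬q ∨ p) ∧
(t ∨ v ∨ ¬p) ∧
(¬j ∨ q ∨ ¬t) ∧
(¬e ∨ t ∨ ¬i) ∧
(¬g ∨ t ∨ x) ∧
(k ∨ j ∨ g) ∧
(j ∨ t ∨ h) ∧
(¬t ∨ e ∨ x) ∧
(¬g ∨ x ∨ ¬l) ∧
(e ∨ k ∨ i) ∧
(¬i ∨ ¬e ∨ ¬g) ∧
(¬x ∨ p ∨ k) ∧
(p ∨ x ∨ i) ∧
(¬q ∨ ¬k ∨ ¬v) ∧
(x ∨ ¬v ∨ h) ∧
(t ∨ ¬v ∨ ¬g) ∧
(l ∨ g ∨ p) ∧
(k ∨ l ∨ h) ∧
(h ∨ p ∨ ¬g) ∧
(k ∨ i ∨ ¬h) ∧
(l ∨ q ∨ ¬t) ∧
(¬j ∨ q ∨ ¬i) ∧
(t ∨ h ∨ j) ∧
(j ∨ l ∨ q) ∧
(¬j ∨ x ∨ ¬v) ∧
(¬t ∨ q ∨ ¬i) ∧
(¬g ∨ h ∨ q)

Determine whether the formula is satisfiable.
No

No, the formula is not satisfiable.

No assignment of truth values to the variables can make all 51 clauses true simultaneously.

The formula is UNSAT (unsatisfiable).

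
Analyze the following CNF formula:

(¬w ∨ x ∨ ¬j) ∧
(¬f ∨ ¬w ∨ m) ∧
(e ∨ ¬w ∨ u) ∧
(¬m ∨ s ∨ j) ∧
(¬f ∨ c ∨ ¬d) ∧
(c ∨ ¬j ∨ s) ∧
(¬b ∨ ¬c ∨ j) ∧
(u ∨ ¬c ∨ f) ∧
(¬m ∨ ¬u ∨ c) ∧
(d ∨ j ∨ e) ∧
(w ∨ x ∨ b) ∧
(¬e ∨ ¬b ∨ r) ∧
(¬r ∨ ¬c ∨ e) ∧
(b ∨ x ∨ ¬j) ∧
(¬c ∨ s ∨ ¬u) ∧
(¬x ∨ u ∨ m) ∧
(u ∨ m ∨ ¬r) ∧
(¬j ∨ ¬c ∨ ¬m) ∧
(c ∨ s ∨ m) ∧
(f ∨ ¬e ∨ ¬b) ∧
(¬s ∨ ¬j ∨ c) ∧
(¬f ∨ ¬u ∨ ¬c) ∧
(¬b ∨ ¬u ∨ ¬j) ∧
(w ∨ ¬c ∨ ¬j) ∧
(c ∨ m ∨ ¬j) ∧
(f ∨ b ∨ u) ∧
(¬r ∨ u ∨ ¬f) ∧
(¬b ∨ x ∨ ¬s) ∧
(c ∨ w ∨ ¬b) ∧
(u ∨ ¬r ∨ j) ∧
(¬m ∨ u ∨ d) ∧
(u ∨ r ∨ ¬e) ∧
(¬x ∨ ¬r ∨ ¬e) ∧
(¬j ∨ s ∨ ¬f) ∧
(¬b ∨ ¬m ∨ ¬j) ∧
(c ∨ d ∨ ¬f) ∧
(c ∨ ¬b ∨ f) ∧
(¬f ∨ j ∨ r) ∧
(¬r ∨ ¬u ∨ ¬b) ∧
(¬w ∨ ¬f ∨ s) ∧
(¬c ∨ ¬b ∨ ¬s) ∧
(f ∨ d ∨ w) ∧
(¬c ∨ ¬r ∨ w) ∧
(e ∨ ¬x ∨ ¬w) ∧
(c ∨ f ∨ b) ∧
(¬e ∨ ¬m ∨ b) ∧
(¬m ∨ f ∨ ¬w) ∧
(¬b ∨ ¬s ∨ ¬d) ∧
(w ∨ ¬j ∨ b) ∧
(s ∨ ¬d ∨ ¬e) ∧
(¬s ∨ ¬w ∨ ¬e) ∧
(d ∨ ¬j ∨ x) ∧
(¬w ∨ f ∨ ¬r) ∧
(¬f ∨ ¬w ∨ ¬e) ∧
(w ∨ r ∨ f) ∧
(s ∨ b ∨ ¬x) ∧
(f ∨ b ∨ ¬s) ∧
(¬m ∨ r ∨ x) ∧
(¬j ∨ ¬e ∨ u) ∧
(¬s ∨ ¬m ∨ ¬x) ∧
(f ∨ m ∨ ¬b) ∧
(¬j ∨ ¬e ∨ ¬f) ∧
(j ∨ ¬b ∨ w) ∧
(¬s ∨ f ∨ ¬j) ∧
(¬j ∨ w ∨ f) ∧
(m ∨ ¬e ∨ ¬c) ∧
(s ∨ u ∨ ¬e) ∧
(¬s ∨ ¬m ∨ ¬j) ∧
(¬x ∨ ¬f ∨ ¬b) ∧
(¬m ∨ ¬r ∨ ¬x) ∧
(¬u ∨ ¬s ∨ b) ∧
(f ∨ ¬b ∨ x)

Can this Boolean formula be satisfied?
No

No, the formula is not satisfiable.

No assignment of truth values to the variables can make all 72 clauses true simultaneously.

The formula is UNSAT (unsatisfiable).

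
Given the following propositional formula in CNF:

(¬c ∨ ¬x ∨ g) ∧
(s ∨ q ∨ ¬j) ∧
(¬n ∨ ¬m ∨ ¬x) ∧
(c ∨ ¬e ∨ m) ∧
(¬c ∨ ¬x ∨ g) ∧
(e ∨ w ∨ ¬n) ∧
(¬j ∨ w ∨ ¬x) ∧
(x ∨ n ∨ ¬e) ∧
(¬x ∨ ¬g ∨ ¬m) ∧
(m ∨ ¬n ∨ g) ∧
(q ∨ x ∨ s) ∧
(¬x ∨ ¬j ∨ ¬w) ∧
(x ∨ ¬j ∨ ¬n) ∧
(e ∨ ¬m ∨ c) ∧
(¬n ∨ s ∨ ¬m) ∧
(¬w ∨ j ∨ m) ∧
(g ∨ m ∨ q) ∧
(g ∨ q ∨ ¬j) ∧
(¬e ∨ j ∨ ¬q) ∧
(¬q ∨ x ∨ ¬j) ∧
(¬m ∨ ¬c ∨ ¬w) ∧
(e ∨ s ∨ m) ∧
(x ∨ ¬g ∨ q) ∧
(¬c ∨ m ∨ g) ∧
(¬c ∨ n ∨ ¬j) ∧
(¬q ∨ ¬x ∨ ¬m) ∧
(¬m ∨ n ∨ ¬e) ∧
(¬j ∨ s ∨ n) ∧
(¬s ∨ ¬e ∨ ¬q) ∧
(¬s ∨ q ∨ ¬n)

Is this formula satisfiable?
Yes

Yes, the formula is satisfiable.

One satisfying assignment is: m=False, w=False, q=False, s=True, n=False, x=True, e=False, c=False, g=True, j=False

Verification: With this assignment, all 30 clauses evaluate to true.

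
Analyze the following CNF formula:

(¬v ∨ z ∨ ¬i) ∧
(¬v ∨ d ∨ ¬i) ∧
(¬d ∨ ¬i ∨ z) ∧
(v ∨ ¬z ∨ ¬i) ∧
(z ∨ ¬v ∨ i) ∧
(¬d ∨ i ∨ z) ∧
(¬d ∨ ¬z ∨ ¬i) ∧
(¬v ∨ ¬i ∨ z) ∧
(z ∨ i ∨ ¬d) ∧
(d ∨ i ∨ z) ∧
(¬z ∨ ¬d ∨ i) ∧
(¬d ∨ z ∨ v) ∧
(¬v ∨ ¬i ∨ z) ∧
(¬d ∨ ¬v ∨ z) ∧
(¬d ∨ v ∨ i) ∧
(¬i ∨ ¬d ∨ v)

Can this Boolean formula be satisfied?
Yes

Yes, the formula is satisfiable.

One satisfying assignment is: i=False, v=False, z=True, d=False

Verification: With this assignment, all 16 clauses evaluate to true.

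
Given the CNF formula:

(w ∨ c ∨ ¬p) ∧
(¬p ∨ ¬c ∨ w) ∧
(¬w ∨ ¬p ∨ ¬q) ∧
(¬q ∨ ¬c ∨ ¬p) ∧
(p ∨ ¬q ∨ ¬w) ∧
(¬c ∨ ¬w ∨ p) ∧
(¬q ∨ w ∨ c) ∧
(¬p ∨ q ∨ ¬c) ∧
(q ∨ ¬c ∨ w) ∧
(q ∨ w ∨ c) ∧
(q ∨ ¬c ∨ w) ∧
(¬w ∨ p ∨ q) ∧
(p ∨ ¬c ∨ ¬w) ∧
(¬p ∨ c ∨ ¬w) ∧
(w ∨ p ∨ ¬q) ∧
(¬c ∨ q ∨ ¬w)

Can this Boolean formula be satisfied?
No

No, the formula is not satisfiable.

No assignment of truth values to the variables can make all 16 clauses true simultaneously.

The formula is UNSAT (unsatisfiable).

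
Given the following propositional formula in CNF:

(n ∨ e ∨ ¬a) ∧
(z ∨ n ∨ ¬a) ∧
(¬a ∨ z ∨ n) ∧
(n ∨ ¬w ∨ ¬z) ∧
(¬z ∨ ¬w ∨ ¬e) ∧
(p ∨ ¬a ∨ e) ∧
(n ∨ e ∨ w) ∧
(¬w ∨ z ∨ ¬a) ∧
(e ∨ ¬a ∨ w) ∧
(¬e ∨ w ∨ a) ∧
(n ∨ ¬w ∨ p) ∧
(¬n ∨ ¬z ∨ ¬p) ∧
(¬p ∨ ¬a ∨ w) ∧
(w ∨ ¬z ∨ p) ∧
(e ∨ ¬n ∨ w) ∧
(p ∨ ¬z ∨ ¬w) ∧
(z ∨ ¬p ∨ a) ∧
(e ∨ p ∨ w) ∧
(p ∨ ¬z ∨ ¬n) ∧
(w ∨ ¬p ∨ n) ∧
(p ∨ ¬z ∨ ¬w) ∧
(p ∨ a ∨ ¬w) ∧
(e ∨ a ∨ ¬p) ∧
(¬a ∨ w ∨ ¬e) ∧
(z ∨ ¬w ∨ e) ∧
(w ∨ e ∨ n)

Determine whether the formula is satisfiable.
No

No, the formula is not satisfiable.

No assignment of truth values to the variables can make all 26 clauses true simultaneously.

The formula is UNSAT (unsatisfiable).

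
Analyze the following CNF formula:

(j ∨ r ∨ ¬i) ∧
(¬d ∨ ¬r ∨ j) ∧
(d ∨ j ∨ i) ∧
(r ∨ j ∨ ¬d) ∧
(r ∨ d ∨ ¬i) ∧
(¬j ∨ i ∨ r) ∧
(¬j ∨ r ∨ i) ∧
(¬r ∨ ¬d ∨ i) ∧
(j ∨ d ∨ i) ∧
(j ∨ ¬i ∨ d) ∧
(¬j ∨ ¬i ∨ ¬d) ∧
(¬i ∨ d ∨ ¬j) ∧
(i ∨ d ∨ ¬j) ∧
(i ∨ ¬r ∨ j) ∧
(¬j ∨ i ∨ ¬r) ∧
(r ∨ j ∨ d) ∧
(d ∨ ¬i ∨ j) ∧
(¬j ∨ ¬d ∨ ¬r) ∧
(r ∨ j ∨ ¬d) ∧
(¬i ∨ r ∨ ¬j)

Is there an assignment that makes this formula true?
No

No, the formula is not satisfiable.

No assignment of truth values to the variables can make all 20 clauses true simultaneously.

The formula is UNSAT (unsatisfiable).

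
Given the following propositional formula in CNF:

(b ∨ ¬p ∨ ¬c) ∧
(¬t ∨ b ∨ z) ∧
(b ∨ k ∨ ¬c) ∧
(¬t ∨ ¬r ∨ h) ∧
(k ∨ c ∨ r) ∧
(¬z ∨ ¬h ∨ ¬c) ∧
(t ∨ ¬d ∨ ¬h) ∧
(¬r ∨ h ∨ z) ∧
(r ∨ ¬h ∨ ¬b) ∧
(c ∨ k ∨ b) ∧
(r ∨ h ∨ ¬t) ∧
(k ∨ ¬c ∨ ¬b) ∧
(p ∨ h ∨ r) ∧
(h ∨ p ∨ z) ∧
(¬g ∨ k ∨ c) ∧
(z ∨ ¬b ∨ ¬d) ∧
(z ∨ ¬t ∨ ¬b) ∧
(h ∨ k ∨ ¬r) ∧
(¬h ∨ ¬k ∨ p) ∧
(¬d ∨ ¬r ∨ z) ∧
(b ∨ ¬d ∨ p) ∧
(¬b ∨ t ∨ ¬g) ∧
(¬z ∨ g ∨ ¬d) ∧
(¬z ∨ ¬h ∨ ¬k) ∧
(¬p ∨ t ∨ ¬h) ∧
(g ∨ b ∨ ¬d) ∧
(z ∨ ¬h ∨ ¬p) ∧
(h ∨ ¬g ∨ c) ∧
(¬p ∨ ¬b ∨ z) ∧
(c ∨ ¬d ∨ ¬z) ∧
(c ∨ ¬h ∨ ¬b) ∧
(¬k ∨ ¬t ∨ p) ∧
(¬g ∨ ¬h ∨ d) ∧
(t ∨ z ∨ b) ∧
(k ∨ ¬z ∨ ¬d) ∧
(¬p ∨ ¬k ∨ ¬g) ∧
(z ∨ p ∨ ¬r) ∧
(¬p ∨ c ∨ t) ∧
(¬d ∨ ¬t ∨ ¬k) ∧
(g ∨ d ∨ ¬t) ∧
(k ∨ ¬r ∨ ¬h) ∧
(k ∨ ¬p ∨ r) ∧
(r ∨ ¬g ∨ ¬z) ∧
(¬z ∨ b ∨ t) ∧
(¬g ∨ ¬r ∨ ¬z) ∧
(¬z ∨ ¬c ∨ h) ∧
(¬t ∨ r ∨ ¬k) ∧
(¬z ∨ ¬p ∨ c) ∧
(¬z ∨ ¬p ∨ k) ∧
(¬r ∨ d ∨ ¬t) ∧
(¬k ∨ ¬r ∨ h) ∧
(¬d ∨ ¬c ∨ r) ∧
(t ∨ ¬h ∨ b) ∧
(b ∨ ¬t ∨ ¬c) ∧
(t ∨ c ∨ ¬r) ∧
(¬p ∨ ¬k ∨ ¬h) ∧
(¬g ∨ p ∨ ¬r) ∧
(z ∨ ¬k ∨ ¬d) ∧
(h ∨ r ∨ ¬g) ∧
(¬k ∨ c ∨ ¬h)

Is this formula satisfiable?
No

No, the formula is not satisfiable.

No assignment of truth values to the variables can make all 60 clauses true simultaneously.

The formula is UNSAT (unsatisfiable).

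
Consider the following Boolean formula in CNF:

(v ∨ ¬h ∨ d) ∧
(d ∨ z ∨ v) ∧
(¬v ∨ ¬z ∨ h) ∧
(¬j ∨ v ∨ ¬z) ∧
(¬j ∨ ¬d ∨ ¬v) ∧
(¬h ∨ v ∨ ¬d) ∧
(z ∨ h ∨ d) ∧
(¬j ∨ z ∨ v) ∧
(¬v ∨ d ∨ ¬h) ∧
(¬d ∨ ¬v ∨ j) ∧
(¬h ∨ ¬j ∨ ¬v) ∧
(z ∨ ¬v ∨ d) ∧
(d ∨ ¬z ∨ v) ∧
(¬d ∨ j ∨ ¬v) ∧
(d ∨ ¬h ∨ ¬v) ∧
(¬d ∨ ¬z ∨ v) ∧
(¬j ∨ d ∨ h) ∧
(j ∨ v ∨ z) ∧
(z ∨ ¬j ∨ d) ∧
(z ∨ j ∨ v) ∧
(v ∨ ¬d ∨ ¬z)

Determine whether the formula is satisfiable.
No

No, the formula is not satisfiable.

No assignment of truth values to the variables can make all 21 clauses true simultaneously.

The formula is UNSAT (unsatisfiable).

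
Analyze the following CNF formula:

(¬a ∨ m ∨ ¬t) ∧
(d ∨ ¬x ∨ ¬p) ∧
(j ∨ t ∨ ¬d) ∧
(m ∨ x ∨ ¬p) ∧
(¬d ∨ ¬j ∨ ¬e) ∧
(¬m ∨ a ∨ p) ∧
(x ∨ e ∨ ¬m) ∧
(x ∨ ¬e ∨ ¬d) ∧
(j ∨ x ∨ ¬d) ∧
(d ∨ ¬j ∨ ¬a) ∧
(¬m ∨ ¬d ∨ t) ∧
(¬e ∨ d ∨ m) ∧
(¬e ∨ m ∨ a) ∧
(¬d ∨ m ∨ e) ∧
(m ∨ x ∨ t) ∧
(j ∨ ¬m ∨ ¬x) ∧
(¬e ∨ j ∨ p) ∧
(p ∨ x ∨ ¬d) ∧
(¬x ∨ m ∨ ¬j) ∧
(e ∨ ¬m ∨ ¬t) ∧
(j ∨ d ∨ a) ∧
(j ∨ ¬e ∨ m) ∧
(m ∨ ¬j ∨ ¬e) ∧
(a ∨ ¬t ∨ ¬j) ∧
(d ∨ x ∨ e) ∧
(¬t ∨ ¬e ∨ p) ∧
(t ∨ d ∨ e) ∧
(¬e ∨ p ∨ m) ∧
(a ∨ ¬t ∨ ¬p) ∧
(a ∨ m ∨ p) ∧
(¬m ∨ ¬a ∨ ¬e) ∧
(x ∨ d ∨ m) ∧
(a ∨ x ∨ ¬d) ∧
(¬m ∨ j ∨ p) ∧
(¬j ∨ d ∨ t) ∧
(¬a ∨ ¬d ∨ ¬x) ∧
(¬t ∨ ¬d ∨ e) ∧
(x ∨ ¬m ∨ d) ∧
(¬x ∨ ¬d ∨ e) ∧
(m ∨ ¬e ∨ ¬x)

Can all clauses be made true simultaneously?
No

No, the formula is not satisfiable.

No assignment of truth values to the variables can make all 40 clauses true simultaneously.

The formula is UNSAT (unsatisfiable).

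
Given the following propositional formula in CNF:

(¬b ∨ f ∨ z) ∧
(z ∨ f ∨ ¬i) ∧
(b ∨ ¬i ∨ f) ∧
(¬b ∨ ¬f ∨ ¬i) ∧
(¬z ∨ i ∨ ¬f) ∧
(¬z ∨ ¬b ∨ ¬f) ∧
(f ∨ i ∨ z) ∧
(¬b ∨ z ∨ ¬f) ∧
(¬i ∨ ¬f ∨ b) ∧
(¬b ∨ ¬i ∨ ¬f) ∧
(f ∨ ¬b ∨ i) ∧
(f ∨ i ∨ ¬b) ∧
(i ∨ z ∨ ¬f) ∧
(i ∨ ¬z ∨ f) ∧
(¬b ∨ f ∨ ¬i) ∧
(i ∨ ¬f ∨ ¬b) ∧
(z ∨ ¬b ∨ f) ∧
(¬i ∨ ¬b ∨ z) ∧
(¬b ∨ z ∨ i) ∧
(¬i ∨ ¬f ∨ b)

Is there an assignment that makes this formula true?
No

No, the formula is not satisfiable.

No assignment of truth values to the variables can make all 20 clauses true simultaneously.

The formula is UNSAT (unsatisfiable).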